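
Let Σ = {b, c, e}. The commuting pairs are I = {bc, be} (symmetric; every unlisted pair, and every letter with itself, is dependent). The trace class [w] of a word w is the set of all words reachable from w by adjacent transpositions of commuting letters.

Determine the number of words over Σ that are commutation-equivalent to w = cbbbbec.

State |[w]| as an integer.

drop 0:c onto floor
drop 1:b onto floor
drop 2:b onto {1:b}
drop 3:b onto {2:b}
drop 4:b onto {3:b}
drop 5:e onto {0:c}
drop 6:c onto {5:e}
ground layer = {0:c, 1:b}
drop-orders for the pieces not yet dropped (sum over which currently-grounded one goes next):
  1 to go: {4} 1  {6} 1
  2 to go: {3,4} 1  {4,6} 2  {5,6} 1
  3 to go: {0,5,6} 1  {2,3,4} 1  {3,4,6} 3  {4,5,6} 3
  4 to go: {0,4,5,6} 4  {1,2,3,4} 1  {2,3,4,6} 4  {3,4,5,6} 6
  5 to go: {0,3,4,5,6} 10  {1,2,3,4,6} 5  {2,3,4,5,6} 10
  if 0:c drops first: 15 orders
  if 1:b drops first: 20 orders
heap linearizations: 35

35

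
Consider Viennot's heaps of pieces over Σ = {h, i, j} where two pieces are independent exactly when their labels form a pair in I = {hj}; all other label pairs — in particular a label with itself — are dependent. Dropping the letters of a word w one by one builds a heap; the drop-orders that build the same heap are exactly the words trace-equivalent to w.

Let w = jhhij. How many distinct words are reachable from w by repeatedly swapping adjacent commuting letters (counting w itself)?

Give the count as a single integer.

3

#0=j has no predecessor
#1=h has no predecessor
#2=h depends on [1:h]
#3=i depends on [0:j, 2:h]
#4=j depends on [3:i]
sources: [0:j, 1:h]
N(rest) = Σ N(rest − s) over sources s of rest; N(one piece) = 1:
  size 1 → [4]=1
  size 2 → [3,4]=1
  size 3 → [0,3,4]=1  [2,3,4]=1
  first=0(j) contributes 1
  first=1(h) contributes 2
|[w]| = 3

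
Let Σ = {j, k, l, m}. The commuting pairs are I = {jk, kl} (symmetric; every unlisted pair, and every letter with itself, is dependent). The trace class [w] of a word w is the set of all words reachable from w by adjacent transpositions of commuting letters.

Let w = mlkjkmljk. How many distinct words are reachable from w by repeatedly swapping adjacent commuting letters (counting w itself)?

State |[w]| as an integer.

0(m) covers ∅
1(l) covers 0:m
2(k) covers 0:m
3(j) covers 1:l
4(k) covers 2:k
5(m) covers 3:j, 4:k
6(l) covers 5:m
7(j) covers 6:l
8(k) covers 5:m
floor of heap: 0:m
completions by unplaced set U, small U first (add the entries for U minus each lowest piece of U):
  |U|=1: {7}:1  {8}:1
  |U|=2: {6,7}:1  {7,8}:2
  |U|=3: {6,7,8}:3
  |U|=4: {5,6,7,8}:3
  |U|=5: {3,5,6,7,8}:3  {4,5,6,7,8}:3
  |U|=6: {1,3,5,6,7,8}:3  {2,4,5,6,7,8}:3  {3,4,5,6,7,8}:6
  |U|=7: {1,3,4,5,6,7,8}:9  {2,3,4,5,6,7,8}:9
  start at 0(m): 18

18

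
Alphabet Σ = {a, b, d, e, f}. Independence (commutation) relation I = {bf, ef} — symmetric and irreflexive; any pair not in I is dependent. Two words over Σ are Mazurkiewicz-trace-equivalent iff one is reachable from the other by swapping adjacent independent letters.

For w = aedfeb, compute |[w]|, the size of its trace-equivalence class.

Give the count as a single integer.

3

#0=a has no predecessor
#1=e depends on [0:a]
#2=d depends on [1:e]
#3=f depends on [2:d]
#4=e depends on [2:d]
#5=b depends on [4:e]
sources: [0:a]
N(rest) = Σ N(rest − s) over sources s of rest; N(one piece) = 1:
  size 1 → [3]=1  [5]=1
  size 2 → [3,5]=2  [4,5]=1
  size 3 → [3,4,5]=3
  size 4 → [2,3,4,5]=3
  first=0(a) contributes 3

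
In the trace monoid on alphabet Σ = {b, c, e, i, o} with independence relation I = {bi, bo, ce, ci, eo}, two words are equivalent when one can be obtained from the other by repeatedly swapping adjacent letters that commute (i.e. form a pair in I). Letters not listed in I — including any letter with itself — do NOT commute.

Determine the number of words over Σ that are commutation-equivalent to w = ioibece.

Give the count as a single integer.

15

#0=i has no predecessor
#1=o depends on [0:i]
#2=i depends on [1:o]
#3=b has no predecessor
#4=e depends on [2:i, 3:b]
#5=c depends on [1:o, 3:b]
#6=e depends on [4:e]
sources: [0:i, 3:b]
N(rest) = Σ N(rest − s) over sources s of rest; N(one piece) = 1:
  size 1 → [5]=1  [6]=1
  size 2 → [4,6]=1  [5,6]=2
  size 3 → [2,4,6]=1  [4,5,6]=3
  size 4 → [2,4,5,6]=4  [3,4,5,6]=3
  size 5 → [1,2,4,5,6]=4  [2,3,4,5,6]=7
  first=0(i) contributes 11
  first=3(b) contributes 4
|[w]| = 15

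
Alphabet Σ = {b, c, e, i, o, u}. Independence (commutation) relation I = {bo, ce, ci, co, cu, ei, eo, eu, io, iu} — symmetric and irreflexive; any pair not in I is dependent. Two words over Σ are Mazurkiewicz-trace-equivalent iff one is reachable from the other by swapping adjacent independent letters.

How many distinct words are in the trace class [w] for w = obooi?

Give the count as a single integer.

10

drop 0:o onto floor
drop 1:b onto floor
drop 2:o onto {0:o}
drop 3:o onto {2:o}
drop 4:i onto {1:b}
ground layer = {0:o, 1:b}
drop-orders for the pieces not yet dropped (sum over which currently-grounded one goes next):
  1 to go: {3} 1  {4} 1
  2 to go: {1,4} 1  {2,3} 1  {3,4} 2
  3 to go: {0,2,3} 1  {1,3,4} 3  {2,3,4} 3
  if 0:o drops first: 6 orders
  if 1:b drops first: 4 orders
heap linearizations: 10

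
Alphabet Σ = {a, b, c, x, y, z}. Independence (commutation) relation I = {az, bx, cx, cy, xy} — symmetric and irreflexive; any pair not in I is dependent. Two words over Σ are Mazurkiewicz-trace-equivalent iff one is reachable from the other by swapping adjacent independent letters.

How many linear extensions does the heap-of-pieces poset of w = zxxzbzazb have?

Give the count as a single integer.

3

#0=z has no predecessor
#1=x depends on [0:z]
#2=x depends on [1:x]
#3=z depends on [2:x]
#4=b depends on [3:z]
#5=z depends on [4:b]
#6=a depends on [4:b]
#7=z depends on [5:z]
#8=b depends on [6:a, 7:z]
sources: [0:z]
N(rest) = Σ N(rest − s) over sources s of rest; N(one piece) = 1:
  size 1 → [8]=1
  size 2 → [6,8]=1  [7,8]=1
  size 3 → [5,7,8]=1  [6,7,8]=2
  size 4 → [5,6,7,8]=3
  size 5 → [4,5,6,7,8]=3
  size 6 → [3,4,5,6,7,8]=3
  size 7 → [2,3,4,5,6,7,8]=3
  first=0(z) contributes 3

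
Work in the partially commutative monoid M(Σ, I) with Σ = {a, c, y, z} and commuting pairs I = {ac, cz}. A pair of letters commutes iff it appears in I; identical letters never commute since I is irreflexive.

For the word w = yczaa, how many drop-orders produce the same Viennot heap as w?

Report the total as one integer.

4

drop 0:y onto floor
drop 1:c onto {0:y}
drop 2:z onto {0:y}
drop 3:a onto {2:z}
drop 4:a onto {3:a}
ground layer = {0:y}
drop-orders for the pieces not yet dropped (sum over which currently-grounded one goes next):
  1 to go: {1} 1  {4} 1
  2 to go: {1,4} 2  {3,4} 1
  3 to go: {1,3,4} 3  {2,3,4} 1
  if 0:y drops first: 4 orders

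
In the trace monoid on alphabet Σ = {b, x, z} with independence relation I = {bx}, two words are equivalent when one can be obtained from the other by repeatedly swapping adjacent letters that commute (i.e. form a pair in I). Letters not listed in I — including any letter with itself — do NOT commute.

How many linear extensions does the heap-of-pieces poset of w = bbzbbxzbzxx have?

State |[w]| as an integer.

3

piece 0:b — minimal
piece 1:b rests on {0:b}
piece 2:z rests on {1:b}
piece 3:b rests on {2:z}
piece 4:b rests on {3:b}
piece 5:x rests on {2:z}
piece 6:z rests on {4:b, 5:x}
piece 7:b rests on {6:z}
piece 8:z rests on {7:b}
piece 9:x rests on {8:z}
piece 10:x rests on {9:x}
minimal pieces: {0:b}
ways to finish when only these pieces remain (= sum over removing one remaining piece with nothing left below it):
  1 left: {10}→1
  2 left: {9,10}→1
  3 left: {8,9,10}→1
  4 left: {7,8,9,10}→1
  5 left: {6,7,8,9,10}→1
  6 left: {4,6,7,8,9,10}→1  {5,6,7,8,9,10}→1
  7 left: {3,4,6,7,8,9,10}→1  {4,5,6,7,8,9,10}→2
  8 left: {3,4,5,6,7,8,9,10}→3
  9 left: {2,3,4,5,6,7,8,9,10}→3
  placing 0:b first → 3 extensions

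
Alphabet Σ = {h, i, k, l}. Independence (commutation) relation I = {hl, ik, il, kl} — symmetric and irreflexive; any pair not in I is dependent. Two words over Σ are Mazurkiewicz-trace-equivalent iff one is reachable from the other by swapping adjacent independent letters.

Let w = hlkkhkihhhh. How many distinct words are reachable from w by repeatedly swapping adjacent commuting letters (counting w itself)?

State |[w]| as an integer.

#0=h has no predecessor
#1=l has no predecessor
#2=k depends on [0:h]
#3=k depends on [2:k]
#4=h depends on [3:k]
#5=k depends on [4:h]
#6=i depends on [4:h]
#7=h depends on [5:k, 6:i]
#8=h depends on [7:h]
#9=h depends on [8:h]
#10=h depends on [9:h]
sources: [0:h, 1:l]
N(rest) = Σ N(rest − s) over sources s of rest; N(one piece) = 1:
  size 1 → [1]=1  [10]=1
  size 2 → [1,10]=2  [9,10]=1
  size 3 → [1,9,10]=3  [8,9,10]=1
  size 4 → [1,8,9,10]=4  [7,8,9,10]=1
  size 5 → [1,7,8,9,10]=5  [5,7,8,9,10]=1  [6,7,8,9,10]=1
  size 6 → [1,5,7,8,9,10]=6  [1,6,7,8,9,10]=6  [5,6,7,8,9,10]=2
  size 7 → [1,5,6,7,8,9,10]=14  [4,5,6,7,8,9,10]=2
  size 8 → [1,4,5,6,7,8,9,10]=16  [3,4,5,6,7,8,9,10]=2
  size 9 → [1,3,4,5,6,7,8,9,10]=18  [2,3,4,5,6,7,8,9,10]=2
  first=0(h) contributes 20
  first=1(l) contributes 2
|[w]| = 22

22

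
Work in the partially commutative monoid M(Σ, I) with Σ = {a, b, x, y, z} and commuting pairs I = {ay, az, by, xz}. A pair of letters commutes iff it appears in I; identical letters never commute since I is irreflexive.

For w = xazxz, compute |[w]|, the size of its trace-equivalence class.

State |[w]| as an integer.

10

drop 0:x onto floor
drop 1:a onto {0:x}
drop 2:z onto floor
drop 3:x onto {1:a}
drop 4:z onto {2:z}
ground layer = {0:x, 2:z}
drop-orders for the pieces not yet dropped (sum over which currently-grounded one goes next):
  1 to go: {3} 1  {4} 1
  2 to go: {1,3} 1  {2,4} 1  {3,4} 2
  3 to go: {0,1,3} 1  {1,3,4} 3  {2,3,4} 3
  if 0:x drops first: 6 orders
  if 2:z drops first: 4 orders
heap linearizations: 10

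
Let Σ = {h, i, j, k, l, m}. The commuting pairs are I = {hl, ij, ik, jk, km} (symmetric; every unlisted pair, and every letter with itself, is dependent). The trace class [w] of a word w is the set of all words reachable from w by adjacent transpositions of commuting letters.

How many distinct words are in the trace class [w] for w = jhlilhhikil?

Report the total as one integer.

18

0(j) covers ∅
1(h) covers 0:j
2(l) covers 0:j
3(i) covers 1:h, 2:l
4(l) covers 3:i
5(h) covers 3:i
6(h) covers 5:h
7(i) covers 4:l, 6:h
8(k) covers 4:l, 6:h
9(i) covers 7:i
10(l) covers 8:k, 9:i
floor of heap: 0:j
completions by unplaced set U, small U first (add the entries for U minus each lowest piece of U):
  |U|=1: {10}:1
  |U|=2: {8,10}:1  {9,10}:1
  |U|=3: {7,9,10}:1  {8,9,10}:2
  |U|=4: {7,8,9,10}:3
  |U|=5: {4,7,8,9,10}:3  {6,7,8,9,10}:3
  |U|=6: {4,6,7,8,9,10}:6  {5,6,7,8,9,10}:3
  |U|=7: {4,5,6,7,8,9,10}:9
  |U|=8: {3,4,5,6,7,8,9,10}:9
  |U|=9: {1,3,4,5,6,7,8,9,10}:9  {2,3,4,5,6,7,8,9,10}:9
  start at 0(j): 18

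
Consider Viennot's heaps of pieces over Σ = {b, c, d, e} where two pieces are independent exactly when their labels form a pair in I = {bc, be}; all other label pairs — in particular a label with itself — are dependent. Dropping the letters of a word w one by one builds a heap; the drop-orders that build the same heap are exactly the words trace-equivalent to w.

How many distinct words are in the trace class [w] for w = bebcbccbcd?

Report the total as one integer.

#0=b has no predecessor
#1=e has no predecessor
#2=b depends on [0:b]
#3=c depends on [1:e]
#4=b depends on [2:b]
#5=c depends on [3:c]
#6=c depends on [5:c]
#7=b depends on [4:b]
#8=c depends on [6:c]
#9=d depends on [7:b, 8:c]
sources: [0:b, 1:e]
N(rest) = Σ N(rest − s) over sources s of rest; N(one piece) = 1:
  size 1 → [9]=1
  size 2 → [7,9]=1  [8,9]=1
  size 3 → [4,7,9]=1  [6,8,9]=1  [7,8,9]=2
  size 4 → [2,4,7,9]=1  [4,7,8,9]=3  [5,6,8,9]=1  [6,7,8,9]=3
  size 5 → [0,2,4,7,9]=1  [2,4,7,8,9]=4  [3,5,6,8,9]=1  [4,6,7,8,9]=6  [5,6,7,8,9]=4
  size 6 → [0,2,4,7,8,9]=5  [1,3,5,6,8,9]=1  [2,4,6,7,8,9]=10  [3,5,6,7,8,9]=5  [4,5,6,7,8,9]=10
  size 7 → [0,2,4,6,7,8,9]=15  [1,3,5,6,7,8,9]=6  [2,4,5,6,7,8,9]=20  [3,4,5,6,7,8,9]=15
  size 8 → [0,2,4,5,6,7,8,9]=35  [1,3,4,5,6,7,8,9]=21  [2,3,4,5,6,7,8,9]=35
  first=0(b) contributes 56
  first=1(e) contributes 70
|[w]| = 126

126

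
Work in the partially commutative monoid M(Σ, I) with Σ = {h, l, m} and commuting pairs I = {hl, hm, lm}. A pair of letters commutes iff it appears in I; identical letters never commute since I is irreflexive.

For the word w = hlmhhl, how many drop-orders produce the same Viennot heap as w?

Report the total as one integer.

0(h) covers ∅
1(l) covers ∅
2(m) covers ∅
3(h) covers 0:h
4(h) covers 3:h
5(l) covers 1:l
floor of heap: 0:h, 1:l, 2:m
completions by unplaced set U, small U first (add the entries for U minus each lowest piece of U):
  |U|=1: {2}:1  {4}:1  {5}:1
  |U|=2: {1,5}:1  {2,4}:2  {2,5}:2  {3,4}:1  {4,5}:2
  |U|=3: {0,3,4}:1  {1,2,5}:3  {1,4,5}:3  {2,3,4}:3  {2,4,5}:6  {3,4,5}:3
  |U|=4: {0,2,3,4}:4  {0,3,4,5}:4  {1,2,4,5}:12  {1,3,4,5}:6  {2,3,4,5}:12
  start at 0(h): 30
  start at 1(l): 20
  start at 2(m): 10
sum over floor = 60

60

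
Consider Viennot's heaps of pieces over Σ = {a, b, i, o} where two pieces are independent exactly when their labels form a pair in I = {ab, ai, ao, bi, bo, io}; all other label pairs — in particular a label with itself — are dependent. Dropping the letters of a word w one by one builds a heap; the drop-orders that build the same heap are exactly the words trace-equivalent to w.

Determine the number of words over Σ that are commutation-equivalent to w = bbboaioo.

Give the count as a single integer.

#0=b has no predecessor
#1=b depends on [0:b]
#2=b depends on [1:b]
#3=o has no predecessor
#4=a has no predecessor
#5=i has no predecessor
#6=o depends on [3:o]
#7=o depends on [6:o]
sources: [0:b, 3:o, 4:a, 5:i]
N(rest) = Σ N(rest − s) over sources s of rest; N(one piece) = 1:
  size 1 → [2]=1  [4]=1  [5]=1  [7]=1
  size 2 → [1,2]=1  [2,4]=2  [2,5]=2  [2,7]=2  [4,5]=2  [4,7]=2  [5,7]=2  [6,7]=1
  size 3 → [0,1,2]=1  [1,2,4]=3  [1,2,5]=3  [1,2,7]=3  [2,4,5]=6  [2,4,7]=6  [2,5,7]=6  [2,6,7]=3  [3,6,7]=1  [4,5,7]=6  [4,6,7]=3  [5,6,7]=3
  size 4 → [0,1,2,4]=4  [0,1,2,5]=4  [0,1,2,7]=4  [1,2,4,5]=12  [1,2,4,7]=12  [1,2,5,7]=12  [1,2,6,7]=6  [2,3,6,7]=4  [2,4,5,7]=24  [2,4,6,7]=12  [2,5,6,7]=12  [3,4,6,7]=4  [3,5,6,7]=4  [4,5,6,7]=12
  size 5 → [0,1,2,4,5]=20  [0,1,2,4,7]=20  [0,1,2,5,7]=20  [0,1,2,6,7]=10  [1,2,3,6,7]=10  [1,2,4,5,7]=60  [1,2,4,6,7]=30  [1,2,5,6,7]=30  [2,3,4,6,7]=20  [2,3,5,6,7]=20  [2,4,5,6,7]=60  [3,4,5,6,7]=20
  size 6 → [0,1,2,3,6,7]=20  [0,1,2,4,5,7]=120  [0,1,2,4,6,7]=60  [0,1,2,5,6,7]=60  [1,2,3,4,6,7]=60  [1,2,3,5,6,7]=60  [1,2,4,5,6,7]=180  [2,3,4,5,6,7]=120
  first=0(b) contributes 420
  first=3(o) contributes 420
  first=4(a) contributes 140
  first=5(i) contributes 140
|[w]| = 1120

1120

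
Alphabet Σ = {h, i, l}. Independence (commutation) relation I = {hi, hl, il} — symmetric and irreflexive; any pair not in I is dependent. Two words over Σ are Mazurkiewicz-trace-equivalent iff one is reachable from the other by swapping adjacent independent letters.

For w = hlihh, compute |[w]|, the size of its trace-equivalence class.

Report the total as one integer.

0(h) covers ∅
1(l) covers ∅
2(i) covers ∅
3(h) covers 0:h
4(h) covers 3:h
floor of heap: 0:h, 1:l, 2:i
completions by unplaced set U, small U first (add the entries for U minus each lowest piece of U):
  |U|=1: {1}:1  {2}:1  {4}:1
  |U|=2: {1,2}:2  {1,4}:2  {2,4}:2  {3,4}:1
  |U|=3: {0,3,4}:1  {1,2,4}:6  {1,3,4}:3  {2,3,4}:3
  start at 0(h): 12
  start at 1(l): 4
  start at 2(i): 4
sum over floor = 20

20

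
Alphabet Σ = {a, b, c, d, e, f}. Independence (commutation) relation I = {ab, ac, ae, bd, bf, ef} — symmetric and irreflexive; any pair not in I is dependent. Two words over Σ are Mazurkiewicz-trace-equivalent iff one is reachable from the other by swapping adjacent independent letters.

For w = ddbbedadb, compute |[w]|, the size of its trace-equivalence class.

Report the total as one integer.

24

piece 0:d — minimal
piece 1:d rests on {0:d}
piece 2:b — minimal
piece 3:b rests on {2:b}
piece 4:e rests on {1:d, 3:b}
piece 5:d rests on {4:e}
piece 6:a rests on {5:d}
piece 7:d rests on {6:a}
piece 8:b rests on {4:e}
minimal pieces: {0:d, 2:b}
ways to finish when only these pieces remain (= sum over removing one remaining piece with nothing left below it):
  1 left: {7}→1  {8}→1
  2 left: {6,7}→1  {7,8}→2
  3 left: {5,6,7}→1  {6,7,8}→3
  4 left: {5,6,7,8}→4
  5 left: {4,5,6,7,8}→4
  6 left: {1,4,5,6,7,8}→4  {3,4,5,6,7,8}→4
  7 left: {0,1,4,5,6,7,8}→4  {1,3,4,5,6,7,8}→8  {2,3,4,5,6,7,8}→4
  placing 0:d first → 12 extensions
  placing 2:b first → 12 extensions
total linear extensions = 24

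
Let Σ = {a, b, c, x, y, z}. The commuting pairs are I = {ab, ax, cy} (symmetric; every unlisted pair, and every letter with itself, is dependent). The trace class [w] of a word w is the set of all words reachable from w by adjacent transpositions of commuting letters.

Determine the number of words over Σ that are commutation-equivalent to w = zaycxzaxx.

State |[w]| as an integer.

0(z) covers ∅
1(a) covers 0:z
2(y) covers 1:a
3(c) covers 1:a
4(x) covers 2:y, 3:c
5(z) covers 4:x
6(a) covers 5:z
7(x) covers 5:z
8(x) covers 7:x
floor of heap: 0:z
completions by unplaced set U, small U first (add the entries for U minus each lowest piece of U):
  |U|=1: {6}:1  {8}:1
  |U|=2: {6,8}:2  {7,8}:1
  |U|=3: {6,7,8}:3
  |U|=4: {5,6,7,8}:3
  |U|=5: {4,5,6,7,8}:3
  |U|=6: {2,4,5,6,7,8}:3  {3,4,5,6,7,8}:3
  |U|=7: {2,3,4,5,6,7,8}:6
  start at 0(z): 6

6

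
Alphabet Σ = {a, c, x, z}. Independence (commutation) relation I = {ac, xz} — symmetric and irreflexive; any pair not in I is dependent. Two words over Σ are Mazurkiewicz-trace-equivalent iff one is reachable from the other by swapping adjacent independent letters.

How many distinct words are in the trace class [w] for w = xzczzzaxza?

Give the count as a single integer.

drop 0:x onto floor
drop 1:z onto floor
drop 2:c onto {0:x, 1:z}
drop 3:z onto {2:c}
drop 4:z onto {3:z}
drop 5:z onto {4:z}
drop 6:a onto {5:z}
drop 7:x onto {6:a}
drop 8:z onto {6:a}
drop 9:a onto {7:x, 8:z}
ground layer = {0:x, 1:z}
drop-orders for the pieces not yet dropped (sum over which currently-grounded one goes next):
  1 to go: {9} 1
  2 to go: {7,9} 1  {8,9} 1
  3 to go: {7,8,9} 2
  4 to go: {6,7,8,9} 2
  5 to go: {5,6,7,8,9} 2
  6 to go: {4,5,6,7,8,9} 2
  7 to go: {3,4,5,6,7,8,9} 2
  8 to go: {2,3,4,5,6,7,8,9} 2
  if 0:x drops first: 2 orders
  if 1:z drops first: 2 orders
heap linearizations: 4

4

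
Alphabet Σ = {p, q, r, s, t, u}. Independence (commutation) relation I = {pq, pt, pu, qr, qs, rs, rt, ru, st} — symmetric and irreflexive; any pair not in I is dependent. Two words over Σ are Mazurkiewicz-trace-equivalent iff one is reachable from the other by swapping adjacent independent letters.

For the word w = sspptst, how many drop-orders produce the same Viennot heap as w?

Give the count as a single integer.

piece 0:s — minimal
piece 1:s rests on {0:s}
piece 2:p rests on {1:s}
piece 3:p rests on {2:p}
piece 4:t — minimal
piece 5:s rests on {3:p}
piece 6:t rests on {4:t}
minimal pieces: {0:s, 4:t}
ways to finish when only these pieces remain (= sum over removing one remaining piece with nothing left below it):
  1 left: {5}→1  {6}→1
  2 left: {3,5}→1  {4,6}→1  {5,6}→2
  3 left: {2,3,5}→1  {3,5,6}→3  {4,5,6}→3
  4 left: {1,2,3,5}→1  {2,3,5,6}→4  {3,4,5,6}→6
  5 left: {0,1,2,3,5}→1  {1,2,3,5,6}→5  {2,3,4,5,6}→10
  placing 0:s first → 15 extensions
  placing 4:t first → 6 extensions
total linear extensions = 21

21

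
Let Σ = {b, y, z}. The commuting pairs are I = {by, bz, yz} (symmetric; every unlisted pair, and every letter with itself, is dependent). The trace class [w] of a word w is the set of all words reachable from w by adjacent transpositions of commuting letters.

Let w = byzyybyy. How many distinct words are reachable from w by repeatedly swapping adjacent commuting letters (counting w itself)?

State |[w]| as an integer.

168

drop 0:b onto floor
drop 1:y onto floor
drop 2:z onto floor
drop 3:y onto {1:y}
drop 4:y onto {3:y}
drop 5:b onto {0:b}
drop 6:y onto {4:y}
drop 7:y onto {6:y}
ground layer = {0:b, 1:y, 2:z}
drop-orders for the pieces not yet dropped (sum over which currently-grounded one goes next):
  1 to go: {2} 1  {5} 1  {7} 1
  2 to go: {0,5} 1  {2,5} 2  {2,7} 2  {5,7} 2  {6,7} 1
  3 to go: {0,2,5} 3  {0,5,7} 3  {2,5,7} 6  {2,6,7} 3  {4,6,7} 1  {5,6,7} 3
  4 to go: {0,2,5,7} 12  {0,5,6,7} 6  {2,4,6,7} 4  {2,5,6,7} 12  {3,4,6,7} 1  {4,5,6,7} 4
  5 to go: {0,2,5,6,7} 30  {0,4,5,6,7} 10  {1,3,4,6,7} 1  {2,3,4,6,7} 5  {2,4,5,6,7} 20  {3,4,5,6,7} 5
  6 to go: {0,2,4,5,6,7} 60  {0,3,4,5,6,7} 15  {1,2,3,4,6,7} 6  {1,3,4,5,6,7} 6  {2,3,4,5,6,7} 30
  if 0:b drops first: 42 orders
  if 1:y drops first: 105 orders
  if 2:z drops first: 21 orders
heap linearizations: 168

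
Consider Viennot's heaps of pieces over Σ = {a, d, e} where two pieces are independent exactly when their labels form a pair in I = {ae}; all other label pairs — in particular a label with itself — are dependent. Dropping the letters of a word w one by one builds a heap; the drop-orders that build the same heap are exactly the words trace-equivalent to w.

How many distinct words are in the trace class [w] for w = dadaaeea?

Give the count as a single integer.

10

piece 0:d — minimal
piece 1:a rests on {0:d}
piece 2:d rests on {1:a}
piece 3:a rests on {2:d}
piece 4:a rests on {3:a}
piece 5:e rests on {2:d}
piece 6:e rests on {5:e}
piece 7:a rests on {4:a}
minimal pieces: {0:d}
ways to finish when only these pieces remain (= sum over removing one remaining piece with nothing left below it):
  1 left: {6}→1  {7}→1
  2 left: {4,7}→1  {5,6}→1  {6,7}→2
  3 left: {3,4,7}→1  {4,6,7}→3  {5,6,7}→3
  4 left: {3,4,6,7}→4  {4,5,6,7}→6
  5 left: {3,4,5,6,7}→10
  6 left: {2,3,4,5,6,7}→10
  placing 0:d first → 10 extensions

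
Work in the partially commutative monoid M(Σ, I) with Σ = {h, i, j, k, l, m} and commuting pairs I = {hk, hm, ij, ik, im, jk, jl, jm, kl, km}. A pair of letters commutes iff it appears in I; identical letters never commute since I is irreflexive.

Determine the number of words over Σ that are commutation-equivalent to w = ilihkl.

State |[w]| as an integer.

6

drop 0:i onto floor
drop 1:l onto {0:i}
drop 2:i onto {1:l}
drop 3:h onto {2:i}
drop 4:k onto floor
drop 5:l onto {3:h}
ground layer = {0:i, 4:k}
drop-orders for the pieces not yet dropped (sum over which currently-grounded one goes next):
  1 to go: {4} 1  {5} 1
  2 to go: {3,5} 1  {4,5} 2
  3 to go: {2,3,5} 1  {3,4,5} 3
  4 to go: {1,2,3,5} 1  {2,3,4,5} 4
  if 0:i drops first: 5 orders
  if 4:k drops first: 1 orders
heap linearizations: 6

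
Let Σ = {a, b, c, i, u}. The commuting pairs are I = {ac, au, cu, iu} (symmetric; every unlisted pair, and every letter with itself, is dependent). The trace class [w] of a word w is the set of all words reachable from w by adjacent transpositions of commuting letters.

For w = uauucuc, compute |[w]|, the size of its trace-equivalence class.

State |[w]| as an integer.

#0=u has no predecessor
#1=a has no predecessor
#2=u depends on [0:u]
#3=u depends on [2:u]
#4=c has no predecessor
#5=u depends on [3:u]
#6=c depends on [4:c]
sources: [0:u, 1:a, 4:c]
N(rest) = Σ N(rest − s) over sources s of rest; N(one piece) = 1:
  size 1 → [1]=1  [5]=1  [6]=1
  size 2 → [1,5]=2  [1,6]=2  [3,5]=1  [4,6]=1  [5,6]=2
  size 3 → [1,3,5]=3  [1,4,6]=3  [1,5,6]=6  [2,3,5]=1  [3,5,6]=3  [4,5,6]=3
  size 4 → [0,2,3,5]=1  [1,2,3,5]=4  [1,3,5,6]=12  [1,4,5,6]=12  [2,3,5,6]=4  [3,4,5,6]=6
  size 5 → [0,1,2,3,5]=5  [0,2,3,5,6]=5  [1,2,3,5,6]=20  [1,3,4,5,6]=30  [2,3,4,5,6]=10
  first=0(u) contributes 60
  first=1(a) contributes 15
  first=4(c) contributes 30
|[w]| = 105

105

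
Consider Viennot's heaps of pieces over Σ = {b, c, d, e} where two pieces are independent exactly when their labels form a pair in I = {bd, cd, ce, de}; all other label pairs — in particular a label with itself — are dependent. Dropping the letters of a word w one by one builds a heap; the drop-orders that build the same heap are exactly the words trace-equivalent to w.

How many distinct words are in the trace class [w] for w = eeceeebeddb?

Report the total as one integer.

drop 0:e onto floor
drop 1:e onto {0:e}
drop 2:c onto floor
drop 3:e onto {1:e}
drop 4:e onto {3:e}
drop 5:e onto {4:e}
drop 6:b onto {2:c, 5:e}
drop 7:e onto {6:b}
drop 8:d onto floor
drop 9:d onto {8:d}
drop 10:b onto {7:e}
ground layer = {0:e, 2:c, 8:d}
drop-orders for the pieces not yet dropped (sum over which currently-grounded one goes next):
  1 to go: {9} 1  {10} 1
  2 to go: {7,10} 1  {8,9} 1  {9,10} 2
  3 to go: {6,7,10} 1  {7,9,10} 3  {8,9,10} 3
  4 to go: {2,6,7,10} 1  {5,6,7,10} 1  {6,7,9,10} 4  {7,8,9,10} 6
  5 to go: {2,5,6,7,10} 2  {2,6,7,9,10} 5  {4,5,6,7,10} 1  {5,6,7,9,10} 5  {6,7,8,9,10} 10
  6 to go: {2,4,5,6,7,10} 3  {2,5,6,7,9,10} 12  {2,6,7,8,9,10} 15  {3,4,5,6,7,10} 1  {4,5,6,7,9,10} 6  {5,6,7,8,9,10} 15
  7 to go: {1,3,4,5,6,7,10} 1  {2,3,4,5,6,7,10} 4  {2,4,5,6,7,9,10} 21  {2,5,6,7,8,9,10} 42  {3,4,5,6,7,9,10} 7  {4,5,6,7,8,9,10} 21
  8 to go: {0,1,3,4,5,6,7,10} 1  {1,2,3,4,5,6,7,10} 5  {1,3,4,5,6,7,9,10} 8  {2,3,4,5,6,7,9,10} 32  {2,4,5,6,7,8,9,10} 84  {3,4,5,6,7,8,9,10} 28
  9 to go: {0,1,2,3,4,5,6,7,10} 6  {0,1,3,4,5,6,7,9,10} 9  {1,2,3,4,5,6,7,9,10} 45  {1,3,4,5,6,7,8,9,10} 36  {2,3,4,5,6,7,8,9,10} 144
  if 0:e drops first: 225 orders
  if 2:c drops first: 45 orders
  if 8:d drops first: 60 orders
heap linearizations: 330

330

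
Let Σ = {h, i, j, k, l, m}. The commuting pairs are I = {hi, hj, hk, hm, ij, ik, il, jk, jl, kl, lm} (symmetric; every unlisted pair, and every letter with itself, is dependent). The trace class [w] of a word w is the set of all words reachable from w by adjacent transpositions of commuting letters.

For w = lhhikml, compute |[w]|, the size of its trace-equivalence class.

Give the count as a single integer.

70

drop 0:l onto floor
drop 1:h onto {0:l}
drop 2:h onto {1:h}
drop 3:i onto floor
drop 4:k onto floor
drop 5:m onto {3:i, 4:k}
drop 6:l onto {2:h}
ground layer = {0:l, 3:i, 4:k}
drop-orders for the pieces not yet dropped (sum over which currently-grounded one goes next):
  1 to go: {5} 1  {6} 1
  2 to go: {2,6} 1  {3,5} 1  {4,5} 1  {5,6} 2
  3 to go: {1,2,6} 1  {2,5,6} 3  {3,4,5} 2  {3,5,6} 3  {4,5,6} 3
  4 to go: {0,1,2,6} 1  {1,2,5,6} 4  {2,3,5,6} 6  {2,4,5,6} 6  {3,4,5,6} 8
  5 to go: {0,1,2,5,6} 5  {1,2,3,5,6} 10  {1,2,4,5,6} 10  {2,3,4,5,6} 20
  if 0:l drops first: 40 orders
  if 3:i drops first: 15 orders
  if 4:k drops first: 15 orders
heap linearizations: 70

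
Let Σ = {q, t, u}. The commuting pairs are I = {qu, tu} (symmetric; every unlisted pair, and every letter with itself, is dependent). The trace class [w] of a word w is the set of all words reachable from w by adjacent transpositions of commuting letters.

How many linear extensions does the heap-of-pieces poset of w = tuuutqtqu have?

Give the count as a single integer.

126

#0=t has no predecessor
#1=u has no predecessor
#2=u depends on [1:u]
#3=u depends on [2:u]
#4=t depends on [0:t]
#5=q depends on [4:t]
#6=t depends on [5:q]
#7=q depends on [6:t]
#8=u depends on [3:u]
sources: [0:t, 1:u]
N(rest) = Σ N(rest − s) over sources s of rest; N(one piece) = 1:
  size 1 → [7]=1  [8]=1
  size 2 → [3,8]=1  [6,7]=1  [7,8]=2
  size 3 → [2,3,8]=1  [3,7,8]=3  [5,6,7]=1  [6,7,8]=3
  size 4 → [1,2,3,8]=1  [2,3,7,8]=4  [3,6,7,8]=6  [4,5,6,7]=1  [5,6,7,8]=4
  size 5 → [0,4,5,6,7]=1  [1,2,3,7,8]=5  [2,3,6,7,8]=10  [3,5,6,7,8]=10  [4,5,6,7,8]=5
  size 6 → [0,4,5,6,7,8]=6  [1,2,3,6,7,8]=15  [2,3,5,6,7,8]=20  [3,4,5,6,7,8]=15
  size 7 → [0,3,4,5,6,7,8]=21  [1,2,3,5,6,7,8]=35  [2,3,4,5,6,7,8]=35
  first=0(t) contributes 70
  first=1(u) contributes 56
|[w]| = 126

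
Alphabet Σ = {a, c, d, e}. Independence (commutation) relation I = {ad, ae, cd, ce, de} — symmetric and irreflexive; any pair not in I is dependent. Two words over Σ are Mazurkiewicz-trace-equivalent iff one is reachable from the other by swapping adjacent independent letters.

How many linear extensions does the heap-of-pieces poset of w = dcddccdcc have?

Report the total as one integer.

#0=d has no predecessor
#1=c has no predecessor
#2=d depends on [0:d]
#3=d depends on [2:d]
#4=c depends on [1:c]
#5=c depends on [4:c]
#6=d depends on [3:d]
#7=c depends on [5:c]
#8=c depends on [7:c]
sources: [0:d, 1:c]
N(rest) = Σ N(rest − s) over sources s of rest; N(one piece) = 1:
  size 1 → [6]=1  [8]=1
  size 2 → [3,6]=1  [6,8]=2  [7,8]=1
  size 3 → [2,3,6]=1  [3,6,8]=3  [5,7,8]=1  [6,7,8]=3
  size 4 → [0,2,3,6]=1  [2,3,6,8]=4  [3,6,7,8]=6  [4,5,7,8]=1  [5,6,7,8]=4
  size 5 → [0,2,3,6,8]=5  [1,4,5,7,8]=1  [2,3,6,7,8]=10  [3,5,6,7,8]=10  [4,5,6,7,8]=5
  size 6 → [0,2,3,6,7,8]=15  [1,4,5,6,7,8]=6  [2,3,5,6,7,8]=20  [3,4,5,6,7,8]=15
  size 7 → [0,2,3,5,6,7,8]=35  [1,3,4,5,6,7,8]=21  [2,3,4,5,6,7,8]=35
  first=0(d) contributes 56
  first=1(c) contributes 70
|[w]| = 126

126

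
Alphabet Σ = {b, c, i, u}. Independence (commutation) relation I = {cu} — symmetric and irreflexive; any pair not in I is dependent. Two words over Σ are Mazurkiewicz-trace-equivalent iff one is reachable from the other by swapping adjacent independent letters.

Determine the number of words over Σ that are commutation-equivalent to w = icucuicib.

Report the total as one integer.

6

#0=i has no predecessor
#1=c depends on [0:i]
#2=u depends on [0:i]
#3=c depends on [1:c]
#4=u depends on [2:u]
#5=i depends on [3:c, 4:u]
#6=c depends on [5:i]
#7=i depends on [6:c]
#8=b depends on [7:i]
sources: [0:i]
N(rest) = Σ N(rest − s) over sources s of rest; N(one piece) = 1:
  size 1 → [8]=1
  size 2 → [7,8]=1
  size 3 → [6,7,8]=1
  size 4 → [5,6,7,8]=1
  size 5 → [3,5,6,7,8]=1  [4,5,6,7,8]=1
  size 6 → [1,3,5,6,7,8]=1  [2,4,5,6,7,8]=1  [3,4,5,6,7,8]=2
  size 7 → [1,3,4,5,6,7,8]=3  [2,3,4,5,6,7,8]=3
  first=0(i) contributes 6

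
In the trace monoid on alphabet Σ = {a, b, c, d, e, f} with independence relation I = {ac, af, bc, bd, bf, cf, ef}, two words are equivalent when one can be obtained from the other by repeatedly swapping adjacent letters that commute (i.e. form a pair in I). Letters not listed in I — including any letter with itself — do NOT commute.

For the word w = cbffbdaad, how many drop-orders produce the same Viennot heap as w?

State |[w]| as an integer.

piece 0:c — minimal
piece 1:b — minimal
piece 2:f — minimal
piece 3:f rests on {2:f}
piece 4:b rests on {1:b}
piece 5:d rests on {0:c, 3:f}
piece 6:a rests on {4:b, 5:d}
piece 7:a rests on {6:a}
piece 8:d rests on {7:a}
minimal pieces: {0:c, 1:b, 2:f}
ways to finish when only these pieces remain (= sum over removing one remaining piece with nothing left below it):
  1 left: {8}→1
  2 left: {7,8}→1
  3 left: {6,7,8}→1
  4 left: {4,6,7,8}→1  {5,6,7,8}→1
  5 left: {0,5,6,7,8}→1  {1,4,6,7,8}→1  {3,5,6,7,8}→1  {4,5,6,7,8}→2
  6 left: {0,3,5,6,7,8}→2  {0,4,5,6,7,8}→3  {1,4,5,6,7,8}→3  {2,3,5,6,7,8}→1  {3,4,5,6,7,8}→3
  7 left: {0,1,4,5,6,7,8}→6  {0,2,3,5,6,7,8}→3  {0,3,4,5,6,7,8}→8  {1,3,4,5,6,7,8}→6  {2,3,4,5,6,7,8}→4
  placing 0:c first → 10 extensions
  placing 1:b first → 15 extensions
  placing 2:f first → 20 extensions
total linear extensions = 45

45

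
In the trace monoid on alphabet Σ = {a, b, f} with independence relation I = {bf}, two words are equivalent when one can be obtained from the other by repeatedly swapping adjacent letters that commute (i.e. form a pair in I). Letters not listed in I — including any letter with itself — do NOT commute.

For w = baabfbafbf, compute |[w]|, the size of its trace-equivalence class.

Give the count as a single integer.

piece 0:b — minimal
piece 1:a rests on {0:b}
piece 2:a rests on {1:a}
piece 3:b rests on {2:a}
piece 4:f rests on {2:a}
piece 5:b rests on {3:b}
piece 6:a rests on {4:f, 5:b}
piece 7:f rests on {6:a}
piece 8:b rests on {6:a}
piece 9:f rests on {7:f}
minimal pieces: {0:b}
ways to finish when only these pieces remain (= sum over removing one remaining piece with nothing left below it):
  1 left: {8}→1  {9}→1
  2 left: {7,9}→1  {8,9}→2
  3 left: {7,8,9}→3
  4 left: {6,7,8,9}→3
  5 left: {4,6,7,8,9}→3  {5,6,7,8,9}→3
  6 left: {3,5,6,7,8,9}→3  {4,5,6,7,8,9}→6
  7 left: {3,4,5,6,7,8,9}→9
  8 left: {2,3,4,5,6,7,8,9}→9
  placing 0:b first → 9 extensions

9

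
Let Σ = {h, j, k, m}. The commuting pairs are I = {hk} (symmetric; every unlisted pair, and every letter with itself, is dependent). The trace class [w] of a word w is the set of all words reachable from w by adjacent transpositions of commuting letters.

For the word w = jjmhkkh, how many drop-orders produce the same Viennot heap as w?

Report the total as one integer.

piece 0:j — minimal
piece 1:j rests on {0:j}
piece 2:m rests on {1:j}
piece 3:h rests on {2:m}
piece 4:k rests on {2:m}
piece 5:k rests on {4:k}
piece 6:h rests on {3:h}
minimal pieces: {0:j}
ways to finish when only these pieces remain (= sum over removing one remaining piece with nothing left below it):
  1 left: {5}→1  {6}→1
  2 left: {3,6}→1  {4,5}→1  {5,6}→2
  3 left: {3,5,6}→3  {4,5,6}→3
  4 left: {3,4,5,6}→6
  5 left: {2,3,4,5,6}→6
  placing 0:j first → 6 extensions

6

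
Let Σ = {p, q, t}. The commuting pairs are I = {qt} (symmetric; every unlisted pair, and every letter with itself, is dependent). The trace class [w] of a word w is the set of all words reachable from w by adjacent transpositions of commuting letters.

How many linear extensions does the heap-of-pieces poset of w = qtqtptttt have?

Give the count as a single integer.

6

drop 0:q onto floor
drop 1:t onto floor
drop 2:q onto {0:q}
drop 3:t onto {1:t}
drop 4:p onto {2:q, 3:t}
drop 5:t onto {4:p}
drop 6:t onto {5:t}
drop 7:t onto {6:t}
drop 8:t onto {7:t}
ground layer = {0:q, 1:t}
drop-orders for the pieces not yet dropped (sum over which currently-grounded one goes next):
  1 to go: {8} 1
  2 to go: {7,8} 1
  3 to go: {6,7,8} 1
  4 to go: {5,6,7,8} 1
  5 to go: {4,5,6,7,8} 1
  6 to go: {2,4,5,6,7,8} 1  {3,4,5,6,7,8} 1
  7 to go: {0,2,4,5,6,7,8} 1  {1,3,4,5,6,7,8} 1  {2,3,4,5,6,7,8} 2
  if 0:q drops first: 3 orders
  if 1:t drops first: 3 orders
heap linearizations: 6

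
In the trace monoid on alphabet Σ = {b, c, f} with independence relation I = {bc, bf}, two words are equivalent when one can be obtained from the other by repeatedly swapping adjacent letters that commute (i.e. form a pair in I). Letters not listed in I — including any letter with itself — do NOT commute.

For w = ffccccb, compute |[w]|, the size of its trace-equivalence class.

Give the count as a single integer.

#0=f has no predecessor
#1=f depends on [0:f]
#2=c depends on [1:f]
#3=c depends on [2:c]
#4=c depends on [3:c]
#5=c depends on [4:c]
#6=b has no predecessor
sources: [0:f, 6:b]
N(rest) = Σ N(rest − s) over sources s of rest; N(one piece) = 1:
  size 1 → [5]=1  [6]=1
  size 2 → [4,5]=1  [5,6]=2
  size 3 → [3,4,5]=1  [4,5,6]=3
  size 4 → [2,3,4,5]=1  [3,4,5,6]=4
  size 5 → [1,2,3,4,5]=1  [2,3,4,5,6]=5
  first=0(f) contributes 6
  first=6(b) contributes 1
|[w]| = 7

7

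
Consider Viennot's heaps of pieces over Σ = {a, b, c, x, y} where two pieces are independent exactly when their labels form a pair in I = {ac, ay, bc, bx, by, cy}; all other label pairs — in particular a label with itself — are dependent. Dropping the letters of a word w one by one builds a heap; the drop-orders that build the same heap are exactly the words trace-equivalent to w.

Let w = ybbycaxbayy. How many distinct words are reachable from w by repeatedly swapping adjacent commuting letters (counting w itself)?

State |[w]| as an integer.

675

#0=y has no predecessor
#1=b has no predecessor
#2=b depends on [1:b]
#3=y depends on [0:y]
#4=c has no predecessor
#5=a depends on [2:b]
#6=x depends on [3:y, 4:c, 5:a]
#7=b depends on [5:a]
#8=a depends on [6:x, 7:b]
#9=y depends on [6:x]
#10=y depends on [9:y]
sources: [0:y, 1:b, 4:c]
N(rest) = Σ N(rest − s) over sources s of rest; N(one piece) = 1:
  size 1 → [8]=1  [10]=1
  size 2 → [7,8]=1  [8,10]=2  [9,10]=1
  size 3 → [7,8,10]=3  [8,9,10]=3
  size 4 → [6,8,9,10]=3  [7,8,9,10]=6
  size 5 → [3,6,8,9,10]=3  [4,6,8,9,10]=3  [6,7,8,9,10]=9
  size 6 → [0,3,6,8,9,10]=3  [3,4,6,8,9,10]=6  [3,6,7,8,9,10]=12  [4,6,7,8,9,10]=12  [5,6,7,8,9,10]=9
  size 7 → [0,3,4,6,8,9,10]=9  [0,3,6,7,8,9,10]=15  [2,5,6,7,8,9,10]=9  [3,4,6,7,8,9,10]=30  [3,5,6,7,8,9,10]=21  [4,5,6,7,8,9,10]=21
  size 8 → [0,3,4,6,7,8,9,10]=54  [0,3,5,6,7,8,9,10]=36  [1,2,5,6,7,8,9,10]=9  [2,3,5,6,7,8,9,10]=30  [2,4,5,6,7,8,9,10]=30  [3,4,5,6,7,8,9,10]=72
  size 9 → [0,2,3,5,6,7,8,9,10]=66  [0,3,4,5,6,7,8,9,10]=162  [1,2,3,5,6,7,8,9,10]=39  [1,2,4,5,6,7,8,9,10]=39  [2,3,4,5,6,7,8,9,10]=132
  first=0(y) contributes 210
  first=1(b) contributes 360
  first=4(c) contributes 105
|[w]| = 675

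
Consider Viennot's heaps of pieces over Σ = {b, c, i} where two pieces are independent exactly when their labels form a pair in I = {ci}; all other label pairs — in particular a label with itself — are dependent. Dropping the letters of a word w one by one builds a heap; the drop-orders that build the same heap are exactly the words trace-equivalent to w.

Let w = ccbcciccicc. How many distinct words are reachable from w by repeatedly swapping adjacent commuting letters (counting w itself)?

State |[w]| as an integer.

#0=c has no predecessor
#1=c depends on [0:c]
#2=b depends on [1:c]
#3=c depends on [2:b]
#4=c depends on [3:c]
#5=i depends on [2:b]
#6=c depends on [4:c]
#7=c depends on [6:c]
#8=i depends on [5:i]
#9=c depends on [7:c]
#10=c depends on [9:c]
sources: [0:c]
N(rest) = Σ N(rest − s) over sources s of rest; N(one piece) = 1:
  size 1 → [8]=1  [10]=1
  size 2 → [5,8]=1  [8,10]=2  [9,10]=1
  size 3 → [5,8,10]=3  [7,9,10]=1  [8,9,10]=3
  size 4 → [5,8,9,10]=6  [6,7,9,10]=1  [7,8,9,10]=4
  size 5 → [4,6,7,9,10]=1  [5,7,8,9,10]=10  [6,7,8,9,10]=5
  size 6 → [3,4,6,7,9,10]=1  [4,6,7,8,9,10]=6  [5,6,7,8,9,10]=15
  size 7 → [3,4,6,7,8,9,10]=7  [4,5,6,7,8,9,10]=21
  size 8 → [3,4,5,6,7,8,9,10]=28
  size 9 → [2,3,4,5,6,7,8,9,10]=28
  first=0(c) contributes 28

28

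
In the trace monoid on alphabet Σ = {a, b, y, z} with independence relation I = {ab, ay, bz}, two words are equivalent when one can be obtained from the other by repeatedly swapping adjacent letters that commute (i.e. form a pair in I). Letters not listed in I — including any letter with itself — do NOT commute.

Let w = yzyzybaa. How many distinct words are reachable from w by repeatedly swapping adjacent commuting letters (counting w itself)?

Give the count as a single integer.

6

0(y) covers ∅
1(z) covers 0:y
2(y) covers 1:z
3(z) covers 2:y
4(y) covers 3:z
5(b) covers 4:y
6(a) covers 3:z
7(a) covers 6:a
floor of heap: 0:y
completions by unplaced set U, small U first (add the entries for U minus each lowest piece of U):
  |U|=1: {5}:1  {7}:1
  |U|=2: {4,5}:1  {5,7}:2  {6,7}:1
  |U|=3: {4,5,7}:3  {5,6,7}:3
  |U|=4: {4,5,6,7}:6
  |U|=5: {3,4,5,6,7}:6
  |U|=6: {2,3,4,5,6,7}:6
  start at 0(y): 6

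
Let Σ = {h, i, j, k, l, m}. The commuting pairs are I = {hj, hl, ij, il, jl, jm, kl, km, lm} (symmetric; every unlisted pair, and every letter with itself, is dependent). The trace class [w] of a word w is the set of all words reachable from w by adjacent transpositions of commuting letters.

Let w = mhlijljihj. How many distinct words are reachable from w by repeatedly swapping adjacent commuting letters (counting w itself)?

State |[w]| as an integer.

0(m) covers ∅
1(h) covers 0:m
2(l) covers ∅
3(i) covers 1:h
4(j) covers ∅
5(l) covers 2:l
6(j) covers 4:j
7(i) covers 3:i
8(h) covers 7:i
9(j) covers 6:j
floor of heap: 0:m, 2:l, 4:j
completions by unplaced set U, small U first (add the entries for U minus each lowest piece of U):
  |U|=1: {5}:1  {8}:1  {9}:1
  |U|=2: {2,5}:1  {5,8}:2  {5,9}:2  {6,9}:1  {7,8}:1  {8,9}:2
  |U|=3: {2,5,8}:3  {2,5,9}:3  {3,7,8}:1  {4,6,9}:1  {5,6,9}:3  {5,7,8}:3  {5,8,9}:6  {6,8,9}:3  {7,8,9}:3
  |U|=4: {1,3,7,8}:1  {2,5,6,9}:6  {2,5,7,8}:6  {2,5,8,9}:12  {3,5,7,8}:4  {3,7,8,9}:4  {4,5,6,9}:4  {4,6,8,9}:4  {5,6,8,9}:12  {5,7,8,9}:12  {6,7,8,9}:6
  |U|=5: {0,1,3,7,8}:1  {1,3,5,7,8}:5  {1,3,7,8,9}:5  {2,3,5,7,8}:10  {2,4,5,6,9}:10  {2,5,6,8,9}:30  {2,5,7,8,9}:30  {3,5,7,8,9}:20  {3,6,7,8,9}:10  {4,5,6,8,9}:20  {4,6,7,8,9}:10  {5,6,7,8,9}:30
  |U|=6: {0,1,3,5,7,8}:6  {0,1,3,7,8,9}:6  {1,2,3,5,7,8}:15  {1,3,5,7,8,9}:30  {1,3,6,7,8,9}:15  {2,3,5,7,8,9}:60  {2,4,5,6,8,9}:60  {2,5,6,7,8,9}:90  {3,4,6,7,8,9}:20  {3,5,6,7,8,9}:60  {4,5,6,7,8,9}:60
  |U|=7: {0,1,2,3,5,7,8}:21  {0,1,3,5,7,8,9}:42  {0,1,3,6,7,8,9}:21  {1,2,3,5,7,8,9}:105  {1,3,4,6,7,8,9}:35  {1,3,5,6,7,8,9}:105  {2,3,5,6,7,8,9}:210  {2,4,5,6,7,8,9}:210  {3,4,5,6,7,8,9}:140
  |U|=8: {0,1,2,3,5,7,8,9}:168  {0,1,3,4,6,7,8,9}:56  {0,1,3,5,6,7,8,9}:168  {1,2,3,5,6,7,8,9}:420  {1,3,4,5,6,7,8,9}:280  {2,3,4,5,6,7,8,9}:560
  start at 0(m): 1260
  start at 2(l): 504
  start at 4(j): 756
sum over floor = 2520

2520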